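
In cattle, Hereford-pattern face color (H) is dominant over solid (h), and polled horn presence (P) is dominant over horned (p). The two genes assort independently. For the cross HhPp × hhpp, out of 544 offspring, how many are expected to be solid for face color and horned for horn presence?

Dihybrid cross HhPp × hhpp — consider each gene separately:
face color: Hh × hh → 2 Hh, 2 hh → 2 H_ : 2 hh (out of 4)
horn presence: Pp × pp → 2 Pp, 2 pp → 2 P_ : 2 pp (out of 4)
Looking for: solid (hh) and horned (pp)
P(solid) = 2/4, P(horned) = 2/4
P(both) = 2/4 × 2/4 = 4/16 = 1/4
Expected count = 1/4 × 544 = 136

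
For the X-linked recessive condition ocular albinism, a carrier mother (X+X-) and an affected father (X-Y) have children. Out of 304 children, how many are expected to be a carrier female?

Cross: X+X- × X-Y
Offspring: 1 X+X-, 1 X+Y, 1 X-X-, 1 X-Y
Probability of a carrier female: 1/4
Expected count = 1/4 × 304 = 76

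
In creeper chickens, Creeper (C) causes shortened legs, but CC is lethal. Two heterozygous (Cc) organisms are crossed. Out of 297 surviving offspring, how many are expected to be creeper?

Cross: Cc × Cc
Punnett square offspring (before lethality): 1 CC, 2 Cc, 1 cc
The CC genotype is lethal (embryos die); surviving offspring: 2 Cc, 1 cc
creeper: 2 out of 3 → fraction 2/3
Expected count = 2/3 × 297 = 198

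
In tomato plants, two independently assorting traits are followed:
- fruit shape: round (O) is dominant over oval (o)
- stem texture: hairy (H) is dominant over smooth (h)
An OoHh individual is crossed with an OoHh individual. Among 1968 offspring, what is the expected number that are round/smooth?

Dihybrid cross OoHh × OoHh — consider each gene separately:
fruit shape: Oo × Oo → 1 OO, 2 Oo, 1 oo → 3 O_ : 1 oo (out of 4)
stem texture: Hh × Hh → 1 HH, 2 Hh, 1 hh → 3 H_ : 1 hh (out of 4)
Combine (counts out of 4 × 4 = 16): round/hairy (O_H_) = 3×3 = 9; round/smooth (O_hh) = 3×1 = 3; oval/hairy (ooH_) = 1×3 = 3; oval/smooth (oohh) = 1×1 = 1
Phenotype counts (out of 16): 9 round/hairy, 3 round/smooth, 3 oval/hairy, 1 oval/smooth
round/smooth: 3 out of 16 → fraction 3/16
Expected count = 3/16 × 1968 = 369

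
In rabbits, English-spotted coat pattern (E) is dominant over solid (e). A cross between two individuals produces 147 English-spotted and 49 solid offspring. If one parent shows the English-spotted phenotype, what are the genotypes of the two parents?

Observed offspring: 147 English-spotted, 49 solid
The observed ratio simplifies to 3:1. Solid (ee) offspring appear, so each parent must contribute one e allele. The parent stated to show English-spotted carries E, so it is Ee. The other parent is then either Ee or ee: Ee × ee would give a 1:1 split, whereas Ee × Ee gives 3:1 — matching the data. So both parents are heterozygous (Ee × Ee).
Parent genotypes: Ee × Ee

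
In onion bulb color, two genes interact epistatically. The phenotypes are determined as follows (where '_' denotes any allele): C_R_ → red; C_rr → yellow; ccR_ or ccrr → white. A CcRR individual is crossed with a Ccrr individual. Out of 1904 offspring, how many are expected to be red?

Cross: CcRR × Ccrr — consider each gene separately:
C gene: Cc × Cc → 1 CC, 2 Cc, 1 cc → 3 C_ : 1 cc (out of 4)
R gene: RR × rr → 4 Rr → 4 R_ (out of 4)
Genotype classes (out of 4 × 4 = 16): C_R_ = 3×4 = 12; ccR_ = 1×4 = 4
Apply the phenotype rules: C_R_ (12) → red; ccR_ (4) → white
Phenotype counts (out of 16): 12 red, 4 white
red: 12 out of 16 → fraction 3/4
Expected count = 3/4 × 1904 = 1428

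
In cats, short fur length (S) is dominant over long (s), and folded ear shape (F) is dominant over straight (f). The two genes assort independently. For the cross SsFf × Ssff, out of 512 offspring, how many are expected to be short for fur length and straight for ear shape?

Dihybrid cross SsFf × Ssff — consider each gene separately:
fur length: Ss × Ss → 1 SS, 2 Ss, 1 ss → 3 S_ : 1 ss (out of 4)
ear shape: Ff × ff → 2 Ff, 2 ff → 2 F_ : 2 ff (out of 4)
Looking for: short (S_) and straight (ff)
P(short) = 3/4, P(straight) = 2/4
P(both) = 3/4 × 2/4 = 6/16 = 3/8
Expected count = 3/8 × 512 = 192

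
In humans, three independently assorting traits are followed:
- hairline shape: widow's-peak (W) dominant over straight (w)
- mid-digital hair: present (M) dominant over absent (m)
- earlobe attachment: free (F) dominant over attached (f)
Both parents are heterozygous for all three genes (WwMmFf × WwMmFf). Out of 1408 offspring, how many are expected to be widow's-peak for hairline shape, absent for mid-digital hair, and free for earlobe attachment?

Trihybrid cross: WwMmFf × WwMmFf
Each trait segregates independently with a 3:1 phenotypic ratio, so each gene contributes 3/4 (dominant) or 1/4 (recessive).
Target: widow's-peak (hairline shape), absent (mid-digital hair), free (earlobe attachment)
Probability = product of independent per-trait probabilities
= 3/4 × 1/4 × 3/4 = 9/64
Expected count = 9/64 × 1408 = 198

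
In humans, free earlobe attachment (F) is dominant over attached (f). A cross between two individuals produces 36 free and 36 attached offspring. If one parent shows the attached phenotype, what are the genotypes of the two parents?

Observed offspring: 36 free, 36 attached
The observed ratio simplifies to 1:1. One parent shows attached, so its genotype must be ff. A 1:1 offspring split requires the other parent to be heterozygous (Ff).
Parent genotypes: ff × Ff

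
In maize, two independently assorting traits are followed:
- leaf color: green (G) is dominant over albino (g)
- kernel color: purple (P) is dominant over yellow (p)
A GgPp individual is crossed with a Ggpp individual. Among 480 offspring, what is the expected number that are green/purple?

Dihybrid cross GgPp × Ggpp — consider each gene separately:
leaf color: Gg × Gg → 1 GG, 2 Gg, 1 gg → 3 G_ : 1 gg (out of 4)
kernel color: Pp × pp → 2 Pp, 2 pp → 2 P_ : 2 pp (out of 4)
Combine (counts out of 4 × 4 = 16): green/purple (G_P_) = 3×2 = 6; green/yellow (G_pp) = 3×2 = 6; albino/purple (ggP_) = 1×2 = 2; albino/yellow (ggpp) = 1×2 = 2
Phenotype counts (out of 16): 6 green/purple, 6 green/yellow, 2 albino/purple, 2 albino/yellow
green/purple: 6 out of 16 → fraction 3/8
Expected count = 3/8 × 480 = 180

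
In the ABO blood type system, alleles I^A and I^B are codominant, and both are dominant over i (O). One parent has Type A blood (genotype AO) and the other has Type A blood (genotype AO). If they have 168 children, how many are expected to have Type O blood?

Cross: AO × AO
Possible offspring genotypes: 1 AA, 2 AO, 1 OO
Blood type counts: 3 Type A, 1 Type O
Probability of Type O: 1/4
Expected count = 1/4 × 168 = 42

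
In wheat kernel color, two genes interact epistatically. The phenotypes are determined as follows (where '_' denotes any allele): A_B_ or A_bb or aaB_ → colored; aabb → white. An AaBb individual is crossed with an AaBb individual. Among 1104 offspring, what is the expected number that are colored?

Cross: AaBb × AaBb — consider each gene separately:
A gene: Aa × Aa → 1 AA, 2 Aa, 1 aa → 3 A_ : 1 aa (out of 4)
B gene: Bb × Bb → 1 BB, 2 Bb, 1 bb → 3 B_ : 1 bb (out of 4)
Genotype classes (out of 4 × 4 = 16): A_B_ = 3×3 = 9; A_bb = 3×1 = 3; aaB_ = 1×3 = 3; aabb = 1×1 = 1
Apply the phenotype rules: A_B_ (9) + A_bb (3) + aaB_ (3) → colored; aabb (1) → white
Phenotype counts (out of 16): 15 colored, 1 white
colored: 15 out of 16 → fraction 15/16
Expected count = 15/16 × 1104 = 1035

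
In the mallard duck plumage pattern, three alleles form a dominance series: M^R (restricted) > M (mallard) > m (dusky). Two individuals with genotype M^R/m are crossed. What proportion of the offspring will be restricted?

Cross: M^R/m × M^R/m
Allele dominance: M^R > M > m
Offspring genotypes: 1 M^R/M^R, 2 M^R/m, 1 m/m
Phenotype counts: 3 restricted, 1 dusky
restricted: 3 out of 4
Probability: 3/4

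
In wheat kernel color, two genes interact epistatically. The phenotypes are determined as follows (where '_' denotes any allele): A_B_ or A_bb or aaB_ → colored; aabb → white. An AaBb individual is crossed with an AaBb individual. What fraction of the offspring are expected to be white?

Cross: AaBb × AaBb — consider each gene separately:
A gene: Aa × Aa → 1 AA, 2 Aa, 1 aa → 3 A_ : 1 aa (out of 4)
B gene: Bb × Bb → 1 BB, 2 Bb, 1 bb → 3 B_ : 1 bb (out of 4)
Genotype classes (out of 4 × 4 = 16): A_B_ = 3×3 = 9; A_bb = 3×1 = 3; aaB_ = 1×3 = 3; aabb = 1×1 = 1
Apply the phenotype rules: A_B_ (9) + A_bb (3) + aaB_ (3) → colored; aabb (1) → white
Phenotype counts (out of 16): 15 colored, 1 white
white: 1 out of 16
Probability: 1/16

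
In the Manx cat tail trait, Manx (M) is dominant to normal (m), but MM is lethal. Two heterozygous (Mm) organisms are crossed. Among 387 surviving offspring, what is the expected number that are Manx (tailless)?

Cross: Mm × Mm
Punnett square offspring (before lethality): 1 MM, 2 Mm, 1 mm
The MM genotype is lethal (embryos die); surviving offspring: 2 Mm, 1 mm
Manx (tailless): 2 out of 3 → fraction 2/3
Expected count = 2/3 × 387 = 258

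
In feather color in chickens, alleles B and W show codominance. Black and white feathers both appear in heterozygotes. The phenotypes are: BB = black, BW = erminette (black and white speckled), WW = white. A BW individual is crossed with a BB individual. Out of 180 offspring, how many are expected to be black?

Punnett square for BW × BB:
Offspring genotypes: 2 BB, 2 BW
Phenotype counts: 2 black, 2 erminette (black and white speckled)
black: 2 out of 4 → fraction 1/2
Expected count = 1/2 × 180 = 90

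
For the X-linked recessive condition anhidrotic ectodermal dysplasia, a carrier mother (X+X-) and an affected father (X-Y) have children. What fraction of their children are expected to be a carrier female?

Cross: X+X- × X-Y
Offspring: 1 X+X-, 1 X+Y, 1 X-X-, 1 X-Y
Probability of a carrier female: 1/4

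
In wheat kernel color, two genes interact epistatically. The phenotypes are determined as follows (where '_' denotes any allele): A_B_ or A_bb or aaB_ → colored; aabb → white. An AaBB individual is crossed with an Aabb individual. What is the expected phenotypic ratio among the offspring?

Cross: AaBB × Aabb — consider each gene separately:
A gene: Aa × Aa → 1 AA, 2 Aa, 1 aa → 3 A_ : 1 aa (out of 4)
B gene: BB × bb → 4 Bb → 4 B_ (out of 4)
Genotype classes (out of 4 × 4 = 16): A_B_ = 3×4 = 12; aaB_ = 1×4 = 4
Apply the phenotype rules: A_B_ (12) + aaB_ (4) → colored
Phenotype counts (out of 16): 16 colored
Ratio: all colored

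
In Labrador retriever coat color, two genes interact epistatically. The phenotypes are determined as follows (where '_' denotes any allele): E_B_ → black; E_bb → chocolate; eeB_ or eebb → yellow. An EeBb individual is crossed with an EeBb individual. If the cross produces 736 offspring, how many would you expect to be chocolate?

Cross: EeBb × EeBb — consider each gene separately:
E gene: Ee × Ee → 1 EE, 2 Ee, 1 ee → 3 E_ : 1 ee (out of 4)
B gene: Bb × Bb → 1 BB, 2 Bb, 1 bb → 3 B_ : 1 bb (out of 4)
Genotype classes (out of 4 × 4 = 16): E_B_ = 3×3 = 9; E_bb = 3×1 = 3; eeB_ = 1×3 = 3; eebb = 1×1 = 1
Apply the phenotype rules: E_B_ (9) → black; E_bb (3) → chocolate; eeB_ (3) + eebb (1) → yellow
Phenotype counts (out of 16): 9 black, 3 chocolate, 4 yellow
chocolate: 3 out of 16 → fraction 3/16
Expected count = 3/16 × 736 = 138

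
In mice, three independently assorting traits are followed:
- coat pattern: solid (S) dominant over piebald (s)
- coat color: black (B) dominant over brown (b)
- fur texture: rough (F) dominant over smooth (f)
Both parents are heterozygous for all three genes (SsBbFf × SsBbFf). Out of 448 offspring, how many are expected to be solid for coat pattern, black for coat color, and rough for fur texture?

Trihybrid cross: SsBbFf × SsBbFf
Each trait segregates independently with a 3:1 phenotypic ratio, so each gene contributes 3/4 (dominant) or 1/4 (recessive).
Target: solid (coat pattern), black (coat color), rough (fur texture)
Probability = product of independent per-trait probabilities
= 3/4 × 3/4 × 3/4 = 27/64
Expected count = 27/64 × 448 = 189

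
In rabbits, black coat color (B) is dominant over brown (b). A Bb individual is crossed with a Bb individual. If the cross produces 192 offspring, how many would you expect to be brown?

Punnett square for Bb × Bb:
Offspring genotypes: 1 BB, 2 Bb, 1 bb
black: 3, brown: 1
brown: 1 out of 4 → fraction 1/4
Expected count = 1/4 × 192 = 48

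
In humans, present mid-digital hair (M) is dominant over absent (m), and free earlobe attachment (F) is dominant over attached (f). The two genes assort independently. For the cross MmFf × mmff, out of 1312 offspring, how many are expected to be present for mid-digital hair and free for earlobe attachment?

Dihybrid cross MmFf × mmff — consider each gene separately:
mid-digital hair: Mm × mm → 2 Mm, 2 mm → 2 M_ : 2 mm (out of 4)
earlobe attachment: Ff × ff → 2 Ff, 2 ff → 2 F_ : 2 ff (out of 4)
Looking for: present (M_) and free (F_)
P(present) = 2/4, P(free) = 2/4
P(both) = 2/4 × 2/4 = 4/16 = 1/4
Expected count = 1/4 × 1312 = 328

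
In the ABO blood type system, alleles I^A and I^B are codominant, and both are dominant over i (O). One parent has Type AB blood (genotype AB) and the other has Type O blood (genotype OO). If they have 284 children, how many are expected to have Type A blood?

Cross: AB × OO
Possible offspring genotypes: 2 AO, 2 BO
Blood type counts: 2 Type A, 2 Type B
Probability of Type A: 2/4 = 1/2
Expected count = 1/2 × 284 = 142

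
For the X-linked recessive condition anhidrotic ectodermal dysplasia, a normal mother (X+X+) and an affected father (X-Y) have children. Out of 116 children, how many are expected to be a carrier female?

Cross: X+X+ × X-Y
Offspring: 2 X+X-, 2 X+Y
Probability of a carrier female: 2/4 = 1/2
Expected count = 1/2 × 116 = 58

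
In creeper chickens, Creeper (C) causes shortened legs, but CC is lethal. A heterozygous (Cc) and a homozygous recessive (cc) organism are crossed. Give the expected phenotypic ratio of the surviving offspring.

Cross: Cc × cc
Punnett square offspring (before lethality): 2 Cc, 2 cc
No CC offspring are produced in this cross.
Ratio: 1 creeper : 1 normal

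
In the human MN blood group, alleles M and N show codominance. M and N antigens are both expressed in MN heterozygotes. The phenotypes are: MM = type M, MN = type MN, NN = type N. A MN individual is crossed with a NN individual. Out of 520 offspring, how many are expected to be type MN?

Punnett square for MN × NN:
Offspring genotypes: 2 MN, 2 NN
Phenotype counts: 2 type MN, 2 type N
type MN: 2 out of 4 → fraction 1/2
Expected count = 1/2 × 520 = 260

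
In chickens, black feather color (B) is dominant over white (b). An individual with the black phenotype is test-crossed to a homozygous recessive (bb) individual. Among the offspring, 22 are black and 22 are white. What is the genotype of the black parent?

Test cross: ? × bb
Offspring: 22 black, 22 white — approximately 1:1.
A 1:1 ratio in a test cross indicates the unknown parent is heterozygous (Bb).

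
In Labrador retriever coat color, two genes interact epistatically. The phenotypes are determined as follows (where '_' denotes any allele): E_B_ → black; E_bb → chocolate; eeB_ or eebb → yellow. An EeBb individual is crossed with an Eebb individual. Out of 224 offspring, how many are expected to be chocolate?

Cross: EeBb × Eebb — consider each gene separately:
E gene: Ee × Ee → 1 EE, 2 Ee, 1 ee → 3 E_ : 1 ee (out of 4)
B gene: Bb × bb → 2 Bb, 2 bb → 2 B_ : 2 bb (out of 4)
Genotype classes (out of 4 × 4 = 16): E_B_ = 3×2 = 6; E_bb = 3×2 = 6; eeB_ = 1×2 = 2; eebb = 1×2 = 2
Apply the phenotype rules: E_B_ (6) → black; E_bb (6) → chocolate; eeB_ (2) + eebb (2) → yellow
Phenotype counts (out of 16): 6 black, 6 chocolate, 4 yellow
chocolate: 6 out of 16 → fraction 3/8
Expected count = 3/8 × 224 = 84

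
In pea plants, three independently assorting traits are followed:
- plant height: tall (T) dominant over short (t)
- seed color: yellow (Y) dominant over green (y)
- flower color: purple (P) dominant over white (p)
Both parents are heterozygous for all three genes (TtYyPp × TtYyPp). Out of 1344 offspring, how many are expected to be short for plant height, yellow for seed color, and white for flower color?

Trihybrid cross: TtYyPp × TtYyPp
Each trait segregates independently with a 3:1 phenotypic ratio, so each gene contributes 3/4 (dominant) or 1/4 (recessive).
Target: short (plant height), yellow (seed color), white (flower color)
Probability = product of independent per-trait probabilities
= 1/4 × 3/4 × 1/4 = 3/64
Expected count = 3/64 × 1344 = 63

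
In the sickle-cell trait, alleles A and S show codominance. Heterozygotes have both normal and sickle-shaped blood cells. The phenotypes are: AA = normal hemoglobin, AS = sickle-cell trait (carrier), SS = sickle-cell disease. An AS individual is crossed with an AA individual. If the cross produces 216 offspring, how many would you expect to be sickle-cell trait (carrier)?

Punnett square for AS × AA:
Offspring genotypes: 2 AA, 2 AS
Phenotype counts: 2 normal hemoglobin, 2 sickle-cell trait (carrier)
sickle-cell trait (carrier): 2 out of 4 → fraction 1/2
Expected count = 1/2 × 216 = 108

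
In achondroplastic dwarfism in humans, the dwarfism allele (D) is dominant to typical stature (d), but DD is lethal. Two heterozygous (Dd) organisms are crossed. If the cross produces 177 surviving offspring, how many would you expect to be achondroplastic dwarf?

Cross: Dd × Dd
Punnett square offspring (before lethality): 1 DD, 2 Dd, 1 dd
The DD genotype is lethal (embryos die); surviving offspring: 2 Dd, 1 dd
achondroplastic dwarf: 2 out of 3 → fraction 2/3
Expected count = 2/3 × 177 = 118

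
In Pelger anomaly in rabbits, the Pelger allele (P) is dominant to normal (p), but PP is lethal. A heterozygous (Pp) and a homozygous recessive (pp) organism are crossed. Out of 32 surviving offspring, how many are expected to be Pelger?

Cross: Pp × pp
Punnett square offspring (before lethality): 2 Pp, 2 pp
No PP offspring are produced in this cross.
Pelger: 2 out of 4 → fraction 1/2
Expected count = 1/2 × 32 = 16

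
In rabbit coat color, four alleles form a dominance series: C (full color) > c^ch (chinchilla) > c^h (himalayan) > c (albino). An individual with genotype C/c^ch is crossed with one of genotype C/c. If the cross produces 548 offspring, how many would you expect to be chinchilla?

Cross: C/c^ch × C/c
Allele dominance: C > c^ch > c^h > c
Offspring genotypes: 1 C/C, 1 C/c, 1 C/c^ch, 1 c^ch/c
Phenotype counts: 3 full color, 1 chinchilla
chinchilla: 1 out of 4 → fraction 1/4
Expected count = 1/4 × 548 = 137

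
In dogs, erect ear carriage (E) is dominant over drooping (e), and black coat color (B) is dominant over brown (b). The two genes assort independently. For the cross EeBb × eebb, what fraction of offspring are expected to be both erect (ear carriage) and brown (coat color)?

Dihybrid cross EeBb × eebb — consider each gene separately:
ear carriage: Ee × ee → 2 Ee, 2 ee → 2 E_ : 2 ee (out of 4)
coat color: Bb × bb → 2 Bb, 2 bb → 2 B_ : 2 bb (out of 4)
Looking for: erect (E_) and brown (bb)
P(erect) = 2/4, P(brown) = 2/4
P(both) = 2/4 × 2/4 = 4/16 = 1/4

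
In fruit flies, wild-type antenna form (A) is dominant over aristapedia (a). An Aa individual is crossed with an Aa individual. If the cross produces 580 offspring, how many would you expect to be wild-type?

Punnett square for Aa × Aa:
Offspring genotypes: 1 AA, 2 Aa, 1 aa
wild-type: 3, aristapedia: 1
wild-type: 3 out of 4 → fraction 3/4
Expected count = 3/4 × 580 = 435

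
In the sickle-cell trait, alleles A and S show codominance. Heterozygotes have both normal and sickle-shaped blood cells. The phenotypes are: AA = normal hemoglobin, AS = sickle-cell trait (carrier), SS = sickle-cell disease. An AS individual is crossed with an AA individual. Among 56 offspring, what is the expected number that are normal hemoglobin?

Punnett square for AS × AA:
Offspring genotypes: 2 AA, 2 AS
Phenotype counts: 2 normal hemoglobin, 2 sickle-cell trait (carrier)
normal hemoglobin: 2 out of 4 → fraction 1/2
Expected count = 1/2 × 56 = 28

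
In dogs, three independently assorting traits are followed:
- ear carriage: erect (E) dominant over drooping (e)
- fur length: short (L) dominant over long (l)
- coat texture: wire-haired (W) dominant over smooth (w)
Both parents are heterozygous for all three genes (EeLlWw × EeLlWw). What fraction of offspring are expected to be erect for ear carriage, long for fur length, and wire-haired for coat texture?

Trihybrid cross: EeLlWw × EeLlWw
Each trait segregates independently with a 3:1 phenotypic ratio, so each gene contributes 3/4 (dominant) or 1/4 (recessive).
Target: erect (ear carriage), long (fur length), wire-haired (coat texture)
Probability = product of independent per-trait probabilities
= 3/4 × 1/4 × 3/4 = 9/64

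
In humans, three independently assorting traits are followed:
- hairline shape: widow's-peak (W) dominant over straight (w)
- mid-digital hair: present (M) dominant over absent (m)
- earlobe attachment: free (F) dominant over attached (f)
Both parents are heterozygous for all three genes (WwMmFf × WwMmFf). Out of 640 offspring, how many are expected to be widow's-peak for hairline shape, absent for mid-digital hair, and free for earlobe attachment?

Trihybrid cross: WwMmFf × WwMmFf
Each trait segregates independently with a 3:1 phenotypic ratio, so each gene contributes 3/4 (dominant) or 1/4 (recessive).
Target: widow's-peak (hairline shape), absent (mid-digital hair), free (earlobe attachment)
Probability = product of independent per-trait probabilities
= 3/4 × 1/4 × 3/4 = 9/64
Expected count = 9/64 × 640 = 90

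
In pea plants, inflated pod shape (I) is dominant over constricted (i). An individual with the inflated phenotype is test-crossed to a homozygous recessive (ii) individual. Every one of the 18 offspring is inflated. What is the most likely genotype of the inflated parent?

Test cross: ? × ii
All offspring are inflated.
If the unknown parent were heterozygous (Ii), about half of 18 offspring would be constricted; none are. The unknown parent is most likely homozygous dominant (II).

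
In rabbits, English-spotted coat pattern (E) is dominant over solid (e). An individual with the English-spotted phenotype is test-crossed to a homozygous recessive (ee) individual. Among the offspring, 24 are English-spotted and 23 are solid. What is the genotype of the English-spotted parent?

Test cross: ? × ee
Offspring: 24 English-spotted, 23 solid — approximately 1:1.
A 1:1 ratio in a test cross indicates the unknown parent is heterozygous (Ee).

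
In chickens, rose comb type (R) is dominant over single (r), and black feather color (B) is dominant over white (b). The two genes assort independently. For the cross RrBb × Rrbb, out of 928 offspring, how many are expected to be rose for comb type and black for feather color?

Dihybrid cross RrBb × Rrbb — consider each gene separately:
comb type: Rr × Rr → 1 RR, 2 Rr, 1 rr → 3 R_ : 1 rr (out of 4)
feather color: Bb × bb → 2 Bb, 2 bb → 2 B_ : 2 bb (out of 4)
Looking for: rose (R_) and black (B_)
P(rose) = 3/4, P(black) = 2/4
P(both) = 3/4 × 2/4 = 6/16 = 3/8
Expected count = 3/8 × 928 = 348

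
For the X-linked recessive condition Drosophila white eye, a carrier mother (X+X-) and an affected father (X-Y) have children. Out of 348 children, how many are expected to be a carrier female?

Cross: X+X- × X-Y
Offspring: 1 X+X-, 1 X+Y, 1 X-X-, 1 X-Y
Probability of a carrier female: 1/4
Expected count = 1/4 × 348 = 87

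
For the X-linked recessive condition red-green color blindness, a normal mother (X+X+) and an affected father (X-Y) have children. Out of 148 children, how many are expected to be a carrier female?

Cross: X+X+ × X-Y
Offspring: 2 X+X-, 2 X+Y
Probability of a carrier female: 2/4 = 1/2
Expected count = 1/2 × 148 = 74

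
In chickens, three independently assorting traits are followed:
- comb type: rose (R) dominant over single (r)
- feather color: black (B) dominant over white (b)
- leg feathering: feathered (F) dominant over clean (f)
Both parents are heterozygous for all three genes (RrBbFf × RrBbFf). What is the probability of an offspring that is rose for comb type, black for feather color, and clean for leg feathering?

Trihybrid cross: RrBbFf × RrBbFf
Each trait segregates independently with a 3:1 phenotypic ratio, so each gene contributes 3/4 (dominant) or 1/4 (recessive).
Target: rose (comb type), black (feather color), clean (leg feathering)
Probability = product of independent per-trait probabilities
= 3/4 × 3/4 × 1/4 = 9/64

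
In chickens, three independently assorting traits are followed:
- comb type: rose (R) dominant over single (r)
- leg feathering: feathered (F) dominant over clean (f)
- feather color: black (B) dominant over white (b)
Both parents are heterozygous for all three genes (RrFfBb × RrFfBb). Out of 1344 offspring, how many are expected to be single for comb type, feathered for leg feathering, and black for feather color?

Trihybrid cross: RrFfBb × RrFfBb
Each trait segregates independently with a 3:1 phenotypic ratio, so each gene contributes 3/4 (dominant) or 1/4 (recessive).
Target: single (comb type), feathered (leg feathering), black (feather color)
Probability = product of independent per-trait probabilities
= 1/4 × 3/4 × 3/4 = 9/64
Expected count = 9/64 × 1344 = 189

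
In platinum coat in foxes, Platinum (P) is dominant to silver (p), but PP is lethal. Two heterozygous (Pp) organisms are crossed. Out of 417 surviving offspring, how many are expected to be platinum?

Cross: Pp × Pp
Punnett square offspring (before lethality): 1 PP, 2 Pp, 1 pp
The PP genotype is lethal (embryos die); surviving offspring: 2 Pp, 1 pp
platinum: 2 out of 3 → fraction 2/3
Expected count = 2/3 × 417 = 278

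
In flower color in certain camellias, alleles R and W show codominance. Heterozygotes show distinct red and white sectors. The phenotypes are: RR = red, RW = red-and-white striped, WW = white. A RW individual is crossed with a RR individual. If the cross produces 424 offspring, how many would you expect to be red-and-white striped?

Punnett square for RW × RR:
Offspring genotypes: 2 RR, 2 RW
Phenotype counts: 2 red, 2 red-and-white striped
red-and-white striped: 2 out of 4 → fraction 1/2
Expected count = 1/2 × 424 = 212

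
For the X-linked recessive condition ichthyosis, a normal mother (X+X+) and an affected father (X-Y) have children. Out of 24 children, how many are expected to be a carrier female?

Cross: X+X+ × X-Y
Offspring: 2 X+X-, 2 X+Y
Probability of a carrier female: 2/4 = 1/2
Expected count = 1/2 × 24 = 12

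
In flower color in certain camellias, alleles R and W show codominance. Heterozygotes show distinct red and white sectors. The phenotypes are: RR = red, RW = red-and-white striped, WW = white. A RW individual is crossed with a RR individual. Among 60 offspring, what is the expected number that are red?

Punnett square for RW × RR:
Offspring genotypes: 2 RR, 2 RW
Phenotype counts: 2 red, 2 red-and-white striped
red: 2 out of 4 → fraction 1/2
Expected count = 1/2 × 60 = 30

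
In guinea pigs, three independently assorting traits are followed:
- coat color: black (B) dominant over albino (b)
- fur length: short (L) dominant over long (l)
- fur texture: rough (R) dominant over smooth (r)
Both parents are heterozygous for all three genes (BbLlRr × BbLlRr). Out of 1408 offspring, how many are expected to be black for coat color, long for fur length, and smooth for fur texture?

Trihybrid cross: BbLlRr × BbLlRr
Each trait segregates independently with a 3:1 phenotypic ratio, so each gene contributes 3/4 (dominant) or 1/4 (recessive).
Target: black (coat color), long (fur length), smooth (fur texture)
Probability = product of independent per-trait probabilities
= 3/4 × 1/4 × 1/4 = 3/64
Expected count = 3/64 × 1408 = 66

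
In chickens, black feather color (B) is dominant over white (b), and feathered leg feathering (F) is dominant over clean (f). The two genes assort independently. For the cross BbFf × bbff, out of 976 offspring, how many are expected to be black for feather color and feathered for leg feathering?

Dihybrid cross BbFf × bbff — consider each gene separately:
feather color: Bb × bb → 2 Bb, 2 bb → 2 B_ : 2 bb (out of 4)
leg feathering: Ff × ff → 2 Ff, 2 ff → 2 F_ : 2 ff (out of 4)
Looking for: black (B_) and feathered (F_)
P(black) = 2/4, P(feathered) = 2/4
P(both) = 2/4 × 2/4 = 4/16 = 1/4
Expected count = 1/4 × 976 = 244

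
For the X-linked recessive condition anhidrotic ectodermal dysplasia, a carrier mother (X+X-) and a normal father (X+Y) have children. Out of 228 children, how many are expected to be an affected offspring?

Cross: X+X- × X+Y
Offspring: 1 X+X+, 1 X+Y, 1 X+X-, 1 X-Y
Probability of an affected offspring: 1/4
Expected count = 1/4 × 228 = 57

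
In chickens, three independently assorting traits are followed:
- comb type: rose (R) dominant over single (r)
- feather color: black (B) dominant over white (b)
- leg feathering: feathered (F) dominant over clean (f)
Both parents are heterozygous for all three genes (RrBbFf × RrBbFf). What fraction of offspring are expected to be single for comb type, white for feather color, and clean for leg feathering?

Trihybrid cross: RrBbFf × RrBbFf
Each trait segregates independently with a 3:1 phenotypic ratio, so each gene contributes 3/4 (dominant) or 1/4 (recessive).
Target: single (comb type), white (feather color), clean (leg feathering)
Probability = product of independent per-trait probabilities
= 1/4 × 1/4 × 1/4 = 1/64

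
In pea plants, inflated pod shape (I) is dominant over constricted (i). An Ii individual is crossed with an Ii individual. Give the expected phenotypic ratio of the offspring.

Punnett square for Ii × Ii:
Offspring genotypes: 1 II, 2 Ii, 1 ii
inflated: 3, constricted: 1
Ratio: 3:1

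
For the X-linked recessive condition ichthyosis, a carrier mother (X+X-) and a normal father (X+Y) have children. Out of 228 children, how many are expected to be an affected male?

Cross: X+X- × X+Y
Offspring: 1 X+X+, 1 X+Y, 1 X+X-, 1 X-Y
Probability of an affected male: 1/4
Expected count = 1/4 × 228 = 57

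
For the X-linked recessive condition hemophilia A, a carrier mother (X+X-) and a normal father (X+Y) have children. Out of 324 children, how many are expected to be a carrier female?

Cross: X+X- × X+Y
Offspring: 1 X+X+, 1 X+Y, 1 X+X-, 1 X-Y
Probability of a carrier female: 1/4
Expected count = 1/4 × 324 = 81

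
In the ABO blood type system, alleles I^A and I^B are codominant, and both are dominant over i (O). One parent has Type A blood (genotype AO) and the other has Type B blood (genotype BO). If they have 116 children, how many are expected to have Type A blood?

Cross: AO × BO
Possible offspring genotypes: 1 AB, 1 AO, 1 BO, 1 OO
Blood type counts: 1 Type AB, 1 Type A, 1 Type B, 1 Type O
Probability of Type A: 1/4
Expected count = 1/4 × 116 = 29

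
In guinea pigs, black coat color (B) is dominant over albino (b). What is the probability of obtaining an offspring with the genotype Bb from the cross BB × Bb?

Punnett square for BB × Bb:
Offspring genotypes: 2 BB, 2 Bb
Total offspring: 4
Count with target: 2
Probability: 2/4 = 1/2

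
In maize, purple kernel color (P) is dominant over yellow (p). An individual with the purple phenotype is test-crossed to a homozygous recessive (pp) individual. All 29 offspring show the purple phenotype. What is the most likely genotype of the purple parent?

Test cross: ? × pp
All offspring are purple.
If the unknown parent were heterozygous (Pp), about half of 29 offspring would be yellow; none are. The unknown parent is most likely homozygous dominant (PP).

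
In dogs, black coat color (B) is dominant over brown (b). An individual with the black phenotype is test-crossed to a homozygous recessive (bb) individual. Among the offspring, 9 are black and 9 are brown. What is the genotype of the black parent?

Test cross: ? × bb
Offspring: 9 black, 9 brown — approximately 1:1.
A 1:1 ratio in a test cross indicates the unknown parent is heterozygous (Bb).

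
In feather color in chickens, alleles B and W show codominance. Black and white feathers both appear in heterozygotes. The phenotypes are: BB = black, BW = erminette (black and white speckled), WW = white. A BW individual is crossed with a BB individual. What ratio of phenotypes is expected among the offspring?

Punnett square for BW × BB:
Offspring genotypes: 2 BB, 2 BW
Phenotype counts: 2 black, 2 erminette (black and white speckled)
Ratio: 1 black : 1 erminette (black and white speckled)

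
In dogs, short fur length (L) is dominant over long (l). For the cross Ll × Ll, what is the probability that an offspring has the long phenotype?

Punnett square for Ll × Ll:
Offspring genotypes: 1 LL, 2 Ll, 1 ll
Total offspring: 4
Count with target: 1
Probability: 1/4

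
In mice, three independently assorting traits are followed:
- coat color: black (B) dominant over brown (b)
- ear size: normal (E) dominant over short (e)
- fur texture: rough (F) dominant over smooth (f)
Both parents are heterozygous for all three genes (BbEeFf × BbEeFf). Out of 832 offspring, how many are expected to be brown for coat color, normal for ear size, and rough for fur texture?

Trihybrid cross: BbEeFf × BbEeFf
Each trait segregates independently with a 3:1 phenotypic ratio, so each gene contributes 3/4 (dominant) or 1/4 (recessive).
Target: brown (coat color), normal (ear size), rough (fur texture)
Probability = product of independent per-trait probabilities
= 1/4 × 3/4 × 3/4 = 9/64
Expected count = 9/64 × 832 = 117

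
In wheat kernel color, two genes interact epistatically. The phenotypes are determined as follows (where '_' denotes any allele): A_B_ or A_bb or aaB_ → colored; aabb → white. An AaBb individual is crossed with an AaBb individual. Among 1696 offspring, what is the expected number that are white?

Cross: AaBb × AaBb — consider each gene separately:
A gene: Aa × Aa → 1 AA, 2 Aa, 1 aa → 3 A_ : 1 aa (out of 4)
B gene: Bb × Bb → 1 BB, 2 Bb, 1 bb → 3 B_ : 1 bb (out of 4)
Genotype classes (out of 4 × 4 = 16): A_B_ = 3×3 = 9; A_bb = 3×1 = 3; aaB_ = 1×3 = 3; aabb = 1×1 = 1
Apply the phenotype rules: A_B_ (9) + A_bb (3) + aaB_ (3) → colored; aabb (1) → white
Phenotype counts (out of 16): 15 colored, 1 white
white: 1 out of 16 → fraction 1/16
Expected count = 1/16 × 1696 = 106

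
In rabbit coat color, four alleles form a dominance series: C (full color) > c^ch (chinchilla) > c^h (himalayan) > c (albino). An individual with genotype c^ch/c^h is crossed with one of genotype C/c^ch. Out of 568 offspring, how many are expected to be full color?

Cross: c^ch/c^h × C/c^ch
Allele dominance: C > c^ch > c^h > c
Offspring genotypes: 1 C/c^ch, 1 c^ch/c^ch, 1 C/c^h, 1 c^ch/c^h
Phenotype counts: 2 full color, 2 chinchilla
full color: 2 out of 4 → fraction 1/2
Expected count = 1/2 × 568 = 284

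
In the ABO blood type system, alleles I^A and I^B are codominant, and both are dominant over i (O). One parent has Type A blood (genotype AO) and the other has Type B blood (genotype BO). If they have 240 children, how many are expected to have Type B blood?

Cross: AO × BO
Possible offspring genotypes: 1 AB, 1 AO, 1 BO, 1 OO
Blood type counts: 1 Type AB, 1 Type A, 1 Type B, 1 Type O
Probability of Type B: 1/4
Expected count = 1/4 × 240 = 60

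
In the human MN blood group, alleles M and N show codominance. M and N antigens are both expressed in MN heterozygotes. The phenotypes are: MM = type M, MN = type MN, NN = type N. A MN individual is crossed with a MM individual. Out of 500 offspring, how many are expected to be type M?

Punnett square for MN × MM:
Offspring genotypes: 2 MM, 2 MN
Phenotype counts: 2 type M, 2 type MN
type M: 2 out of 4 → fraction 1/2
Expected count = 1/2 × 500 = 250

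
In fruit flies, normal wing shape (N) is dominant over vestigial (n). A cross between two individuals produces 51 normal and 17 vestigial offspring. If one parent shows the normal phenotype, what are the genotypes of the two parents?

Observed offspring: 51 normal, 17 vestigial
The observed ratio simplifies to 3:1. Vestigial (nn) offspring appear, so each parent must contribute one n allele. The parent stated to show normal carries N, so it is Nn. The other parent is then either Nn or nn: Nn × nn would give a 1:1 split, whereas Nn × Nn gives 3:1 — matching the data. So both parents are heterozygous (Nn × Nn).
Parent genotypes: Nn × Nn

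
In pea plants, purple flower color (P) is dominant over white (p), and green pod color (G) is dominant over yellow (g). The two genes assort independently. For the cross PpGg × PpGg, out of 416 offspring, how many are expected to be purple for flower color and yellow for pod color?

Dihybrid cross PpGg × PpGg — consider each gene separately:
flower color: Pp × Pp → 1 PP, 2 Pp, 1 pp → 3 P_ : 1 pp (out of 4)
pod color: Gg × Gg → 1 GG, 2 Gg, 1 gg → 3 G_ : 1 gg (out of 4)
Looking for: purple (P_) and yellow (gg)
P(purple) = 3/4, P(yellow) = 1/4
P(both) = 3/4 × 1/4 = 3/16
Expected count = 3/16 × 416 = 78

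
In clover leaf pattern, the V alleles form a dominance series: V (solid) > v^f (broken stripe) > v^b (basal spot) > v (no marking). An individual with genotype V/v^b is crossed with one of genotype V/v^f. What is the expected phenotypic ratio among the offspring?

Cross: V/v^b × V/v^f
Allele dominance: V > v^f > v^b > v
Offspring genotypes: 1 V/V, 1 V/v^f, 1 V/v^b, 1 v^f/v^b
Phenotype counts: 3 solid, 1 broken stripe
Ratio: 3 solid : 1 broken stripe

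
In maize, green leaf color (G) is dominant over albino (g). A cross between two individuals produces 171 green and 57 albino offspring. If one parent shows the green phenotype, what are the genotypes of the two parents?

Observed offspring: 171 green, 57 albino
The observed ratio simplifies to 3:1. Albino (gg) offspring appear, so each parent must contribute one g allele. The parent stated to show green carries G, so it is Gg. The other parent is then either Gg or gg: Gg × gg would give a 1:1 split, whereas Gg × Gg gives 3:1 — matching the data. So both parents are heterozygous (Gg × Gg).
Parent genotypes: Gg × Gg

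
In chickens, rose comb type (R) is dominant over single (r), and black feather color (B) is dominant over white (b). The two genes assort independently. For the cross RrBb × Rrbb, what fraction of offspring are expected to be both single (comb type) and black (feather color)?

Dihybrid cross RrBb × Rrbb — consider each gene separately:
comb type: Rr × Rr → 1 RR, 2 Rr, 1 rr → 3 R_ : 1 rr (out of 4)
feather color: Bb × bb → 2 Bb, 2 bb → 2 B_ : 2 bb (out of 4)
Looking for: single (rr) and black (B_)
P(single) = 1/4, P(black) = 2/4
P(both) = 1/4 × 2/4 = 2/16 = 1/8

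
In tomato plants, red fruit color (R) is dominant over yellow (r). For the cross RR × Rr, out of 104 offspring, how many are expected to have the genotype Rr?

Punnett square for RR × Rr:
Offspring genotypes: 2 RR, 2 Rr
Total offspring: 4
Count with target: 2
Probability: 2/4 = 1/2
Expected count = 1/2 × 104 = 52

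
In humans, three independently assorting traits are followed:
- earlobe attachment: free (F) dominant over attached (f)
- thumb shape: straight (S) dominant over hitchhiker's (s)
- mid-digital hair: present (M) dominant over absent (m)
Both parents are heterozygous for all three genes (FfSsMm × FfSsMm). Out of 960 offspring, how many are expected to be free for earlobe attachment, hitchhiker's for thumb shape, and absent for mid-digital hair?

Trihybrid cross: FfSsMm × FfSsMm
Each trait segregates independently with a 3:1 phenotypic ratio, so each gene contributes 3/4 (dominant) or 1/4 (recessive).
Target: free (earlobe attachment), hitchhiker's (thumb shape), absent (mid-digital hair)
Probability = product of independent per-trait probabilities
= 3/4 × 1/4 × 1/4 = 3/64
Expected count = 3/64 × 960 = 45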